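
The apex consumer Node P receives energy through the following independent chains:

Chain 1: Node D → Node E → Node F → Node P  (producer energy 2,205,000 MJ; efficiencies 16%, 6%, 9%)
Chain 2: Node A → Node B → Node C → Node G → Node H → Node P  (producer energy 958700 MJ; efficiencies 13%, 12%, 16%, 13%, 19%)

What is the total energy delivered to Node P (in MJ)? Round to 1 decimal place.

Chain 1: 2205000 × 0.16 × 0.06 × 0.09 = 1905.12 MJ
Chain 2: 958700 × 0.13 × 0.12 × 0.16 × 0.13 × 0.19 = 59.10500544 MJ
Total at Node P: 1905.12 + 59.10500544 = 1964.22500544 MJ

1964.2 MJ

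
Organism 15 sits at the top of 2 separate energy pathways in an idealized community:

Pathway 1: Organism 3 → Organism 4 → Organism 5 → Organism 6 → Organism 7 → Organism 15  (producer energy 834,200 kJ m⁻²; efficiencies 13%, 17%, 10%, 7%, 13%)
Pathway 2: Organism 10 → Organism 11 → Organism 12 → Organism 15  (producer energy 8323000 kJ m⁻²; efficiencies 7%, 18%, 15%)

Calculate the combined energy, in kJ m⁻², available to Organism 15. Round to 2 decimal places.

Pathway 1: 834200 × 0.13 × 0.17 × 0.1 × 0.07 × 0.13 = 16.7765962 kJ m⁻²
Pathway 2: 8323000 × 0.07 × 0.18 × 0.15 = 15730.47 kJ m⁻²
Total at Organism 15: 16.7765962 + 15730.47 = 15747.2465962 kJ m⁻²

15747.25 kJ m⁻²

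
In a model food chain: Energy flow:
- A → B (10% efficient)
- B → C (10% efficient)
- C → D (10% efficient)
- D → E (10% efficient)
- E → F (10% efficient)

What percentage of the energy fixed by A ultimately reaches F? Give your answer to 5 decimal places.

Product of link efficiencies: 0.1 × 0.1 × 0.1 × 0.1 × 0.1 = 0.00001
As a percentage: 0.00001 × 100 = 0.00100%

0.00100%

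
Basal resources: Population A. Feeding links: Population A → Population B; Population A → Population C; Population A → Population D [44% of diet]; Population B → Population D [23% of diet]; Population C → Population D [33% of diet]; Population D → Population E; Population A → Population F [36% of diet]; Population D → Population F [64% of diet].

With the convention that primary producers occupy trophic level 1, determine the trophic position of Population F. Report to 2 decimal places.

3.00

Population B: 1 + 1 = 2
Population C: 1 + 1 = 2
Population D: 1 + (0.44×1 + 0.23×2 + 0.33×2) = 2.56
Population E: 1 + 2.56 = 3.56
Population F: 1 + (0.36×1 + 0.64×2.56) = 2.9984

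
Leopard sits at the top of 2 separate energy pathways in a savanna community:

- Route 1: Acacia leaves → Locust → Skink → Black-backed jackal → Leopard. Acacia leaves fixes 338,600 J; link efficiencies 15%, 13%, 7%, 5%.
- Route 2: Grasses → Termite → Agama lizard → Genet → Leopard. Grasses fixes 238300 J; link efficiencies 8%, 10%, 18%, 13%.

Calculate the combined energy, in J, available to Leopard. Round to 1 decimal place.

Route 1: 338600 × 0.15 × 0.13 × 0.07 × 0.05 = 23.10945 J
Route 2: 238300 × 0.08 × 0.1 × 0.18 × 0.13 = 44.60976 J
Total at Leopard: 23.10945 + 44.60976 = 67.71921 J

67.7 J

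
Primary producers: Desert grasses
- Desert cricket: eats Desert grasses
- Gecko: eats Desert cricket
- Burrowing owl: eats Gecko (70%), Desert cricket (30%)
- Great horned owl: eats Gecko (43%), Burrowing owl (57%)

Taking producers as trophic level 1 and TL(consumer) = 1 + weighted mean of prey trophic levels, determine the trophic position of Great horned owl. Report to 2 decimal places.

4.40

Desert cricket: 1 + 1 = 2
Gecko: 1 + 2 = 3
Burrowing owl: 1 + (0.7×3 + 0.3×2) = 3.7
Great horned owl: 1 + (0.43×3 + 0.57×3.7) = 4.399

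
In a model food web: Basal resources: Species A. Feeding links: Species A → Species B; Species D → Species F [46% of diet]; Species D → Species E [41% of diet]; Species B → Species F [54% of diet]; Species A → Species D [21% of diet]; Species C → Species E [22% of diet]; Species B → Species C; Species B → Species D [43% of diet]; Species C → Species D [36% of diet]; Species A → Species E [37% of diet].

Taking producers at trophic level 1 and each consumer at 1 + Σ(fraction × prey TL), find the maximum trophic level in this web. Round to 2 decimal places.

Species B: 1 + 1 = 2
Species C: 1 + 2 = 3
Species D: 1 + (0.43×2 + 0.21×1 + 0.36×3) = 3.15
Species E: 1 + (0.41×3.15 + 0.37×1 + 0.22×3) = 3.3215
Species F: 1 + (0.54×2 + 0.46×3.15) = 3.529

3.53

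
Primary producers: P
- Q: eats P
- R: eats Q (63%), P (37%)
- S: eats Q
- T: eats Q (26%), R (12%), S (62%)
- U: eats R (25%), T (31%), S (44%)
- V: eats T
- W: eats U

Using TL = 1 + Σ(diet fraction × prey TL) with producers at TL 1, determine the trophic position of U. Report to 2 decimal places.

4.12

Q: 1 + 1 = 2
R: 1 + (0.63×2 + 0.37×1) = 2.63
S: 1 + 2 = 3
T: 1 + (0.26×2 + 0.12×2.63 + 0.62×3) = 3.6956
U: 1 + (0.25×2.63 + 0.31×3.6956 + 0.44×3) = 4.123136
V: 1 + 3.6956 = 4.6956
W: 1 + 4.123136 = 5.123136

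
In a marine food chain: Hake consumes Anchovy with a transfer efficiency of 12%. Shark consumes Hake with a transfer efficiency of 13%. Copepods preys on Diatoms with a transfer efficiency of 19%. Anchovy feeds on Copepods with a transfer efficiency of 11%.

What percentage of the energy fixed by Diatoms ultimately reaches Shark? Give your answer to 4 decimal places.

Product of link efficiencies: 0.19 × 0.11 × 0.12 × 0.13 = 0.00032604
As a percentage: 0.00032604 × 100 = 0.0326%

0.0326%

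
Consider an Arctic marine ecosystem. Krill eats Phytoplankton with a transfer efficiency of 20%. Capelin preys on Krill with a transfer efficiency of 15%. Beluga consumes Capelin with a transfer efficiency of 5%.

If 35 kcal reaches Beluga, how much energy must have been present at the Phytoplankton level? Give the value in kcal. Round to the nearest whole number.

23333 kcal

Cumulative transfer efficiency: 0.2 × 0.15 × 0.05 = 0.0015
Phytoplankton energy = 35 / 0.0015 = 23333 kcal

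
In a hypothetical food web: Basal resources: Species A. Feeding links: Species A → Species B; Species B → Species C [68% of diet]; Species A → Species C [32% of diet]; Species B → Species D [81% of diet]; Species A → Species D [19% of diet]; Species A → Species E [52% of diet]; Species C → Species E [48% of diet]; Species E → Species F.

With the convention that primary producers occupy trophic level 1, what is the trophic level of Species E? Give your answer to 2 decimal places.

2.81

Species B: 1 + 1 = 2
Species C: 1 + (0.68×2 + 0.32×1) = 2.68
Species D: 1 + (0.81×2 + 0.19×1) = 2.81
Species E: 1 + (0.52×1 + 0.48×2.68) = 2.8064
Species F: 1 + 2.8064 = 3.8064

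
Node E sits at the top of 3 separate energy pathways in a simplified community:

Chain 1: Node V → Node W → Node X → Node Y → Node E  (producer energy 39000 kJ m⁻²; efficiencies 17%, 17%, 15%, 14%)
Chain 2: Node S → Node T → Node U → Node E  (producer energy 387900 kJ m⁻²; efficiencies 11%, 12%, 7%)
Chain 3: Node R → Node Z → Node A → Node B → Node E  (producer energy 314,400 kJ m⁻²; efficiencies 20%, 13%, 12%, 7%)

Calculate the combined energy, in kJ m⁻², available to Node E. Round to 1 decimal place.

450.8 kJ m⁻²

Chain 1: 39000 × 0.17 × 0.17 × 0.15 × 0.14 = 23.6691 kJ m⁻²
Chain 2: 387900 × 0.11 × 0.12 × 0.07 = 358.4196 kJ m⁻²
Chain 3: 314400 × 0.2 × 0.13 × 0.12 × 0.07 = 68.66496 kJ m⁻²
Total at Node E: 23.6691 + 358.4196 + 68.66496 = 450.75366 kJ m⁻²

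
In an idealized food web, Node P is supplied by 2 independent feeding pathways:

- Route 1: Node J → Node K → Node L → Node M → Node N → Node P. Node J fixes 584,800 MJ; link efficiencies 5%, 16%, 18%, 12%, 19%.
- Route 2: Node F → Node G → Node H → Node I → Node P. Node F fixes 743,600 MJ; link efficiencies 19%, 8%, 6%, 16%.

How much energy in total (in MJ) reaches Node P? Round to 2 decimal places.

127.71 MJ

Route 1: 584800 × 0.05 × 0.16 × 0.18 × 0.12 × 0.19 = 19.2001536 MJ
Route 2: 743600 × 0.19 × 0.08 × 0.06 × 0.16 = 108.506112 MJ
Total at Node P: 19.2001536 + 108.506112 = 127.7062656 MJ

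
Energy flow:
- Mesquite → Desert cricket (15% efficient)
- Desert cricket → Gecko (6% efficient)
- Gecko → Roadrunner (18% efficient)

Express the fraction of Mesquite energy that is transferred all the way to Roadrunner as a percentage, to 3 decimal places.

Product of link efficiencies: 0.15 × 0.06 × 0.18 = 0.00162
As a percentage: 0.00162 × 100 = 0.162%

0.162%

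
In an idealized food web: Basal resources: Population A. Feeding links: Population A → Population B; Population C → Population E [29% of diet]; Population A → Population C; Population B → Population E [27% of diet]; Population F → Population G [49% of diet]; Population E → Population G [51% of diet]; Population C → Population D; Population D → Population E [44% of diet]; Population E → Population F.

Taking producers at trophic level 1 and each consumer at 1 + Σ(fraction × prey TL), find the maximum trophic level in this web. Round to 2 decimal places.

Population B: 1 + 1 = 2
Population C: 1 + 1 = 2
Population D: 1 + 2 = 3
Population E: 1 + (0.29×2 + 0.44×3 + 0.27×2) = 3.44
Population F: 1 + 3.44 = 4.44
Population G: 1 + (0.51×3.44 + 0.49×4.44) = 4.93

4.93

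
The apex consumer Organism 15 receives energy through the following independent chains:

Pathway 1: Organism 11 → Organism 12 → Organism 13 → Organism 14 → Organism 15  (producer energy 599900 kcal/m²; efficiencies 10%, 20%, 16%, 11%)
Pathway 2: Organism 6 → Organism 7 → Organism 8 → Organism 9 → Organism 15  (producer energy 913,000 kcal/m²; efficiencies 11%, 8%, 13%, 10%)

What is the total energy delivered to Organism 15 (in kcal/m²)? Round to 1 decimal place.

Pathway 1: 599900 × 0.1 × 0.2 × 0.16 × 0.11 = 211.1648 kcal/m²
Pathway 2: 913000 × 0.11 × 0.08 × 0.13 × 0.1 = 104.4472 kcal/m²
Total at Organism 15: 211.1648 + 104.4472 = 315.612 kcal/m²

315.6 kcal/m²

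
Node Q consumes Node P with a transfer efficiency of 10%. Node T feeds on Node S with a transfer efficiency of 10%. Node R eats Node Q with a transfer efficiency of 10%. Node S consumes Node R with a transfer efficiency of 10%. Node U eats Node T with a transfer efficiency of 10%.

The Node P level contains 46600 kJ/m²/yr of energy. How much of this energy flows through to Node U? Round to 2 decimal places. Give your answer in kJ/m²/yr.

0.47 kJ/m²/yr

Node Q: 46600 × 0.1 = 4660 kJ/m²/yr
Node R: 4660 × 0.1 = 466 kJ/m²/yr
Node S: 466 × 0.1 = 46.6 kJ/m²/yr
Node T: 46.6 × 0.1 = 4.66 kJ/m²/yr
Node U: 4.66 × 0.1 = 0.466 kJ/m²/yr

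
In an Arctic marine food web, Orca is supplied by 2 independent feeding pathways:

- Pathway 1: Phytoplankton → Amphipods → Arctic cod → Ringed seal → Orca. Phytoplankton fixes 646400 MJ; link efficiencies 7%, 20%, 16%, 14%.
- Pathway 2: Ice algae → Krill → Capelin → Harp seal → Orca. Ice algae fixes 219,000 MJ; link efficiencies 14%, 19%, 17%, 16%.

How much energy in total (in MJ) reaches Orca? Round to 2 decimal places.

361.16 MJ

Pathway 1: 646400 × 0.07 × 0.2 × 0.16 × 0.14 = 202.71104 MJ
Pathway 2: 219000 × 0.14 × 0.19 × 0.17 × 0.16 = 158.45088 MJ
Total at Orca: 202.71104 + 158.45088 = 361.16192 MJ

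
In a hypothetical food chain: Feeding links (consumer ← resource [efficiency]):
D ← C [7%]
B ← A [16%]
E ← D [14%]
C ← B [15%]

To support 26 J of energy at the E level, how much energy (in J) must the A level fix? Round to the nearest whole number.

110544 J

Cumulative transfer efficiency: 0.16 × 0.15 × 0.07 × 0.14 = 0.0002352
A energy = 26 / 0.0002352 = 110544 J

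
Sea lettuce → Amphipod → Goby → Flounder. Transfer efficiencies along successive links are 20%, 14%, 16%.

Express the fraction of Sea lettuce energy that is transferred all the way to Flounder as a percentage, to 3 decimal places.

Product of link efficiencies: 0.2 × 0.14 × 0.16 = 0.00448
As a percentage: 0.00448 × 100 = 0.448%

0.448%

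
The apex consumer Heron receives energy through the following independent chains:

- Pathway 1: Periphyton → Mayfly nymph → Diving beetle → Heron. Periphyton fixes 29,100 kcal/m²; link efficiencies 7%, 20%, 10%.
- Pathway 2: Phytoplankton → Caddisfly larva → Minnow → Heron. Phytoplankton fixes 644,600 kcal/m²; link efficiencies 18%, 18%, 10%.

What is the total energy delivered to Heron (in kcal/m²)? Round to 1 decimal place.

2129.2 kcal/m²

Pathway 1: 29100 × 0.07 × 0.2 × 0.1 = 40.74 kcal/m²
Pathway 2: 644600 × 0.18 × 0.18 × 0.1 = 2088.504 kcal/m²
Total at Heron: 40.74 + 2088.504 = 2129.244 kcal/m²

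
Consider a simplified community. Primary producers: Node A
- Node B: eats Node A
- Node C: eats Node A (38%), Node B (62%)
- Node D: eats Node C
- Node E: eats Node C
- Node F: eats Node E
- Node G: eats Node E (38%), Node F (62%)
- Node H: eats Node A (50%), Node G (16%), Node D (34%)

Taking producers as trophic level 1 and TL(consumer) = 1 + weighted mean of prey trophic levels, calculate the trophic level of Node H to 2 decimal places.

3.57

Node B: 1 + 1 = 2
Node C: 1 + (0.38×1 + 0.62×2) = 2.62
Node D: 1 + 2.62 = 3.62
Node E: 1 + 2.62 = 3.62
Node F: 1 + 3.62 = 4.62
Node G: 1 + (0.38×3.62 + 0.62×4.62) = 5.24
Node H: 1 + (0.5×1 + 0.16×5.24 + 0.34×3.62) = 3.5692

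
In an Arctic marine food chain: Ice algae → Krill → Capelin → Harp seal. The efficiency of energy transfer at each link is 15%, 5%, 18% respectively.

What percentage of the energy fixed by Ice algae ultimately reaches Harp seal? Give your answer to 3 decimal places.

0.135%

Product of link efficiencies: 0.15 × 0.05 × 0.18 = 0.00135
As a percentage: 0.00135 × 100 = 0.135%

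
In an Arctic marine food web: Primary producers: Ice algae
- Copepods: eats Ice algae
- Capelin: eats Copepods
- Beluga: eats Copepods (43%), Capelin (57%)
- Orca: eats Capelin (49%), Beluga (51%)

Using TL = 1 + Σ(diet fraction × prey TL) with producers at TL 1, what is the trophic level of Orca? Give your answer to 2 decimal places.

Copepods: 1 + 1 = 2
Capelin: 1 + 2 = 3
Beluga: 1 + (0.43×2 + 0.57×3) = 3.57
Orca: 1 + (0.49×3 + 0.51×3.57) = 4.2907

4.29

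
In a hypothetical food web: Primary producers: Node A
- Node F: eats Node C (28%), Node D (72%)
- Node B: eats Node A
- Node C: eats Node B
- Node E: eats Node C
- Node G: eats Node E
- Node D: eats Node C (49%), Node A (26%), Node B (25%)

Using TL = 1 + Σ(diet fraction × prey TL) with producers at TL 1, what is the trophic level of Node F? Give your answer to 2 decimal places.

Node B: 1 + 1 = 2
Node C: 1 + 2 = 3
Node D: 1 + (0.49×3 + 0.26×1 + 0.25×2) = 3.23
Node E: 1 + 3 = 4
Node F: 1 + (0.28×3 + 0.72×3.23) = 4.1656
Node G: 1 + 4 = 5

4.17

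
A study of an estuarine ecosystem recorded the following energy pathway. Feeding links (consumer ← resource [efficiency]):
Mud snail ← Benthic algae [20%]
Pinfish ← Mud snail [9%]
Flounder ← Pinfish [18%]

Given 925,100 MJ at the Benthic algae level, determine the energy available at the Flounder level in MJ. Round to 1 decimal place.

Mud snail: 925100 × 0.2 = 185020 MJ
Pinfish: 185020 × 0.09 = 16651.8 MJ
Flounder: 16651.8 × 0.18 = 2997.324 MJ

2997.3 MJ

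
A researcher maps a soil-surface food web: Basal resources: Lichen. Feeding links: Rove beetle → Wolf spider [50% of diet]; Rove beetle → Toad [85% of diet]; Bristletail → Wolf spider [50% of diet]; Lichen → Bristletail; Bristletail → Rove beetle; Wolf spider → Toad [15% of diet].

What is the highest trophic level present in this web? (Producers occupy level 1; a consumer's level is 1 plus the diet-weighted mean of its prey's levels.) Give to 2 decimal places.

4.08

Bristletail: 1 + 1 = 2
Rove beetle: 1 + 2 = 3
Wolf spider: 1 + (0.5×3 + 0.5×2) = 3.5
Toad: 1 + (0.85×3 + 0.15×3.5) = 4.075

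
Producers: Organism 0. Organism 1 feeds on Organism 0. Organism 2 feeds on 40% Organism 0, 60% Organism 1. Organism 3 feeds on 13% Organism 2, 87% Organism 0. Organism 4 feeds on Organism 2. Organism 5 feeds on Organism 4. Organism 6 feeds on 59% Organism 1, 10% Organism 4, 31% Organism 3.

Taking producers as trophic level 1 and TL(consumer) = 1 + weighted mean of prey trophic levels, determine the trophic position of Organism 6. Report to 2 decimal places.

3.22

Organism 1: 1 + 1 = 2
Organism 2: 1 + (0.4×1 + 0.6×2) = 2.6
Organism 3: 1 + (0.13×2.6 + 0.87×1) = 2.208
Organism 4: 1 + 2.6 = 3.6
Organism 5: 1 + 3.6 = 4.6
Organism 6: 1 + (0.59×2 + 0.1×3.6 + 0.31×2.208) = 3.22448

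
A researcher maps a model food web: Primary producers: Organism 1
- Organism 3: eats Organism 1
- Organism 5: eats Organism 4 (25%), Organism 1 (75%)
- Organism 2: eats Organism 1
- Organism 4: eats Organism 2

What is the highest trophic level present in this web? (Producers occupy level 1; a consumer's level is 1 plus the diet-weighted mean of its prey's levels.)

3

Organism 2: 1 + 1 = 2
Organism 3: 1 + 1 = 2
Organism 4: 1 + 2 = 3
Organism 5: 1 + (0.25×3 + 0.75×1) = 2.5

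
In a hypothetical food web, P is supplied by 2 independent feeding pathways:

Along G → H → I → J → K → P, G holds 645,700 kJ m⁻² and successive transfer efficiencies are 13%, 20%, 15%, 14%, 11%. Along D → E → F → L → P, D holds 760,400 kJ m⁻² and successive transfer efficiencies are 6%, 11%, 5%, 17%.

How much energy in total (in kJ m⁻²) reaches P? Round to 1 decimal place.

81.4 kJ m⁻²

Via G: 645700 × 0.13 × 0.2 × 0.15 × 0.14 × 0.11 = 38.780742 kJ m⁻²
Via D: 760400 × 0.06 × 0.11 × 0.05 × 0.17 = 42.65844 kJ m⁻²
Total at P: 38.780742 + 42.65844 = 81.439182 kJ m⁻²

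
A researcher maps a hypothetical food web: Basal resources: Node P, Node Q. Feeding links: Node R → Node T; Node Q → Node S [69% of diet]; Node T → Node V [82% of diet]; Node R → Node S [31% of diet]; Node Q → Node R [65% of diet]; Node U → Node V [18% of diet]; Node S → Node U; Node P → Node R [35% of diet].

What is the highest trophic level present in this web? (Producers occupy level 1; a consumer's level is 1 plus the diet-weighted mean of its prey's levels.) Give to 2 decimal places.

4.06

Node R: 1 + (0.35×1 + 0.65×1) = 2
Node S: 1 + (0.31×2 + 0.69×1) = 2.31
Node T: 1 + 2 = 3
Node U: 1 + 2.31 = 3.31
Node V: 1 + (0.82×3 + 0.18×3.31) = 4.0558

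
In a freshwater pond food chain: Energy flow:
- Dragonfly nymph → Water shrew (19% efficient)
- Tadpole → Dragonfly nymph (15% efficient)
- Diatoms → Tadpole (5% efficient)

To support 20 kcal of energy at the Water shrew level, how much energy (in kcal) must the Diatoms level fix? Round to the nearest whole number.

Cumulative transfer efficiency: 0.05 × 0.15 × 0.19 = 0.001425
Diatoms energy = 20 / 0.001425 = 14035 kcal

14035 kcal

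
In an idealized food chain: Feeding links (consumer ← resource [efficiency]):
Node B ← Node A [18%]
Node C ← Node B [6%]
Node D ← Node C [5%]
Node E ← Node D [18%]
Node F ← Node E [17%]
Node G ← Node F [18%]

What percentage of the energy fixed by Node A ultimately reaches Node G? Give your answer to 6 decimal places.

0.000297%

Product of link efficiencies: 0.18 × 0.06 × 0.05 × 0.18 × 0.17 × 0.18 = 0.00000297432
As a percentage: 0.00000297432 × 100 = 0.000297%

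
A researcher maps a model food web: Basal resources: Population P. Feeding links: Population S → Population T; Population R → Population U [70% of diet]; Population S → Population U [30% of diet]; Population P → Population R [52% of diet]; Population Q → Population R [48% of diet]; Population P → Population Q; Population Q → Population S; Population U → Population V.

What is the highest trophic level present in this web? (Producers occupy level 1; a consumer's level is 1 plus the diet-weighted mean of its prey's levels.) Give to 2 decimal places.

Population Q: 1 + 1 = 2
Population R: 1 + (0.48×2 + 0.52×1) = 2.48
Population S: 1 + 2 = 3
Population T: 1 + 3 = 4
Population U: 1 + (0.7×2.48 + 0.3×3) = 3.636
Population V: 1 + 3.636 = 4.636

4.64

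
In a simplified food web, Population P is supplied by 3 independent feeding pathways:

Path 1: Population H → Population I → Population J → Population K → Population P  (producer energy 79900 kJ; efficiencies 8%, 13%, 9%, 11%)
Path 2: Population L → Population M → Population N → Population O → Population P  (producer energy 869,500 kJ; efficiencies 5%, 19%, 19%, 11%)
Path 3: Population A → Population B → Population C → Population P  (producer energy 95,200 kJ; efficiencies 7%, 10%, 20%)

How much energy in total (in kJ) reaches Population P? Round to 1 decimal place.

314.1 kJ

Path 1: 79900 × 0.08 × 0.13 × 0.09 × 0.11 = 8.226504 kJ
Path 2: 869500 × 0.05 × 0.19 × 0.19 × 0.11 = 172.639225 kJ
Path 3: 95200 × 0.07 × 0.1 × 0.2 = 133.28 kJ
Total at Population P: 8.226504 + 172.639225 + 133.28 = 314.145729 kJ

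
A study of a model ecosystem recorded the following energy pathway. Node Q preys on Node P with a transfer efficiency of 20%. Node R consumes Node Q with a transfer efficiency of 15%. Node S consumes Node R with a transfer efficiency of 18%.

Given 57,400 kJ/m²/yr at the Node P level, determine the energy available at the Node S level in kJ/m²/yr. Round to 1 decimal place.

310.0 kJ/m²/yr

Node Q: 57400 × 0.2 = 11480 kJ/m²/yr
Node R: 11480 × 0.15 = 1722 kJ/m²/yr
Node S: 1722 × 0.18 = 309.96 kJ/m²/yr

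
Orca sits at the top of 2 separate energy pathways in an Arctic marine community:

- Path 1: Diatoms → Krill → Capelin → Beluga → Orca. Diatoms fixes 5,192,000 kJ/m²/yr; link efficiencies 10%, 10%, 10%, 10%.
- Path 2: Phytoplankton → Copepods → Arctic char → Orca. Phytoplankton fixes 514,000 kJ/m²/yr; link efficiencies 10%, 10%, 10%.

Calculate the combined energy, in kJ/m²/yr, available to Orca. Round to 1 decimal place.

Path 1: 5192000 × 0.1 × 0.1 × 0.1 × 0.1 = 519.2 kJ/m²/yr
Path 2: 514000 × 0.1 × 0.1 × 0.1 = 514 kJ/m²/yr
Total at Orca: 519.2 + 514 = 1033.2 kJ/m²/yr

1033.2 kJ/m²/yr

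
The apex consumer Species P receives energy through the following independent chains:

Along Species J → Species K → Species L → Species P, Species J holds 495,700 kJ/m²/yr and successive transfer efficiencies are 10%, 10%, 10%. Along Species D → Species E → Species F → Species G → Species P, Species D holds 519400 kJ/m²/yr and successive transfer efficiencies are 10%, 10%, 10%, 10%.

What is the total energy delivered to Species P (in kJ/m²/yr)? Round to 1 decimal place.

Via Species J: 495700 × 0.1 × 0.1 × 0.1 = 495.7 kJ/m²/yr
Via Species D: 519400 × 0.1 × 0.1 × 0.1 × 0.1 = 51.94 kJ/m²/yr
Total at Species P: 495.7 + 51.94 = 547.64 kJ/m²/yr

547.6 kJ/m²/yr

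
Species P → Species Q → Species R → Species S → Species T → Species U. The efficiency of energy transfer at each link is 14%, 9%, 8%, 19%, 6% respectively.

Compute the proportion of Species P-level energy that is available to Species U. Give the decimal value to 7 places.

Product of link efficiencies: 0.14 × 0.09 × 0.08 × 0.19 × 0.06 = 0.0000114912

0.0000115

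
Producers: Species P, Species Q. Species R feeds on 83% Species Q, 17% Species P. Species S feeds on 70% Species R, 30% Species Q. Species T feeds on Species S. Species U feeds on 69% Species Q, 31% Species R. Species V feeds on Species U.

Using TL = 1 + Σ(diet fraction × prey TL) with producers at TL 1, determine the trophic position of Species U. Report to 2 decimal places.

Species R: 1 + (0.83×1 + 0.17×1) = 2
Species S: 1 + (0.7×2 + 0.3×1) = 2.7
Species T: 1 + 2.7 = 3.7
Species U: 1 + (0.69×1 + 0.31×2) = 2.31
Species V: 1 + 2.31 = 3.31

2.31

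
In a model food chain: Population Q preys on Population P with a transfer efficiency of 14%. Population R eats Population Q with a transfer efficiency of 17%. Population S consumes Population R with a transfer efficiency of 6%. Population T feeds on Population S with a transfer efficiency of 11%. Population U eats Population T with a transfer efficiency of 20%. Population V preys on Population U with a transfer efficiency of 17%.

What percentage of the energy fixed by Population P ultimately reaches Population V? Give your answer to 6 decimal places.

Product of link efficiencies: 0.14 × 0.17 × 0.06 × 0.11 × 0.2 × 0.17 = 0.00000534072
As a percentage: 0.00000534072 × 100 = 0.000534%

0.000534%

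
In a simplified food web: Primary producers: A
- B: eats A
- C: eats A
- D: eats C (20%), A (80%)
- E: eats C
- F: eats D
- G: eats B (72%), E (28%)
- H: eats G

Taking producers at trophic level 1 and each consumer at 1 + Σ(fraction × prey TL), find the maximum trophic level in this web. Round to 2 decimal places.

4.28

B: 1 + 1 = 2
C: 1 + 1 = 2
D: 1 + (0.2×2 + 0.8×1) = 2.2
E: 1 + 2 = 3
F: 1 + 2.2 = 3.2
G: 1 + (0.72×2 + 0.28×3) = 3.28
H: 1 + 3.28 = 4.28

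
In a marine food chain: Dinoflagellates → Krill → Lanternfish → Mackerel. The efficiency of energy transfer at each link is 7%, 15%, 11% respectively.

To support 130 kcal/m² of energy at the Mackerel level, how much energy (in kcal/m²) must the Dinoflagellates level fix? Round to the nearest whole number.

Cumulative transfer efficiency: 0.07 × 0.15 × 0.11 = 0.001155
Dinoflagellates energy = 130 / 0.001155 = 112554 kcal/m²

112554 kcal/m²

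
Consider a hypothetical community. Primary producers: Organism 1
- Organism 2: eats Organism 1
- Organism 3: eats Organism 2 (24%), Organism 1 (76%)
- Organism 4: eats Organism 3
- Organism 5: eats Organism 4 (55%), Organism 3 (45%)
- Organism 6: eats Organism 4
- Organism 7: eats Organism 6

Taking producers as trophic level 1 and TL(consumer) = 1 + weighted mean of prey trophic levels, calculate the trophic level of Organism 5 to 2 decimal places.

Organism 2: 1 + 1 = 2
Organism 3: 1 + (0.24×2 + 0.76×1) = 2.24
Organism 4: 1 + 2.24 = 3.24
Organism 5: 1 + (0.55×3.24 + 0.45×2.24) = 3.79
Organism 6: 1 + 3.24 = 4.24
Organism 7: 1 + 4.24 = 5.24

3.79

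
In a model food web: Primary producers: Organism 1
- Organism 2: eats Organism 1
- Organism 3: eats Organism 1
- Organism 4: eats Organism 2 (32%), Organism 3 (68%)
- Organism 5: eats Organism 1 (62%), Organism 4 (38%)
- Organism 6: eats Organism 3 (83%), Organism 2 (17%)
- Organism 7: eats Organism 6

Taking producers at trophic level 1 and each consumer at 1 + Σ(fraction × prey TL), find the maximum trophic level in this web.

4

Organism 2: 1 + 1 = 2
Organism 3: 1 + 1 = 2
Organism 4: 1 + (0.32×2 + 0.68×2) = 3
Organism 5: 1 + (0.62×1 + 0.38×3) = 2.76
Organism 6: 1 + (0.83×2 + 0.17×2) = 3
Organism 7: 1 + 3 = 4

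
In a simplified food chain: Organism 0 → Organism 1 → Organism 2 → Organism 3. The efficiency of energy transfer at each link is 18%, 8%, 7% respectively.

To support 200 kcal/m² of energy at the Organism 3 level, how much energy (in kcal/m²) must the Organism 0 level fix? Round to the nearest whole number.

198413 kcal/m²

Cumulative transfer efficiency: 0.18 × 0.08 × 0.07 = 0.001008
Organism 0 energy = 200 / 0.001008 = 198413 kcal/m²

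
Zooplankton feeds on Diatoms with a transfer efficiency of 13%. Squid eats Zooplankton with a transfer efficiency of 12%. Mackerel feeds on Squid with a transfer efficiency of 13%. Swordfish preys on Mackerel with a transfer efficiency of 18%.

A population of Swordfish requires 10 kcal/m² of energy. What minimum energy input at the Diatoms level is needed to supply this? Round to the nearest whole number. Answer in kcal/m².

27394 kcal/m²

Cumulative transfer efficiency: 0.13 × 0.12 × 0.13 × 0.18 = 0.00036504
Diatoms energy = 10 / 0.00036504 = 27394 kcal/m²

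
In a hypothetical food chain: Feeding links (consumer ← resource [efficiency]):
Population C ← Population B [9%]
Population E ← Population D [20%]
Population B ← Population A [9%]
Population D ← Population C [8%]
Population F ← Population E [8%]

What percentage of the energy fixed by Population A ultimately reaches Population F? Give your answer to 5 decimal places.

0.00104%

Product of link efficiencies: 0.09 × 0.09 × 0.08 × 0.2 × 0.08 = 0.000010368
As a percentage: 0.000010368 × 100 = 0.00104%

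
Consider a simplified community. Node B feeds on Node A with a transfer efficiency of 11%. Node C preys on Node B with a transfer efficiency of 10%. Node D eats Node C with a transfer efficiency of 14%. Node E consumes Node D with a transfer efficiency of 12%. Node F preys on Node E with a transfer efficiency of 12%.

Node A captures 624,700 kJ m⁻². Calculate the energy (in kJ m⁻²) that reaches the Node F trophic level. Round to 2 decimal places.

13.85 kJ m⁻²

Node B: 624700 × 0.11 = 68717 kJ m⁻²
Node C: 68717 × 0.1 = 6871.7 kJ m⁻²
Node D: 6871.7 × 0.14 = 962.038 kJ m⁻²
Node E: 962.038 × 0.12 = 115.44456 kJ m⁻²
Node F: 115.44456 × 0.12 = 13.8533472 kJ m⁻²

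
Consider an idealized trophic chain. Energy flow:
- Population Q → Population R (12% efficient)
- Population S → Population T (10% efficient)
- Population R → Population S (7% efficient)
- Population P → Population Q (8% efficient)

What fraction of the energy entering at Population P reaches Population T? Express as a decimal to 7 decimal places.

0.0000672

Product of link efficiencies: 0.08 × 0.12 × 0.07 × 0.1 = 0.0000672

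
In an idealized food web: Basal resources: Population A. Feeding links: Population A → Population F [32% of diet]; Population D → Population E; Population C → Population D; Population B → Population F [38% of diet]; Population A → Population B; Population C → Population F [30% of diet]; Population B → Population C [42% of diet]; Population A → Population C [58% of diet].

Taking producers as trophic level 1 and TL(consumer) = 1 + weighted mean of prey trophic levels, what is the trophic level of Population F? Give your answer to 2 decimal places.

2.81

Population B: 1 + 1 = 2
Population C: 1 + (0.42×2 + 0.58×1) = 2.42
Population D: 1 + 2.42 = 3.42
Population E: 1 + 3.42 = 4.42
Population F: 1 + (0.38×2 + 0.3×2.42 + 0.32×1) = 2.806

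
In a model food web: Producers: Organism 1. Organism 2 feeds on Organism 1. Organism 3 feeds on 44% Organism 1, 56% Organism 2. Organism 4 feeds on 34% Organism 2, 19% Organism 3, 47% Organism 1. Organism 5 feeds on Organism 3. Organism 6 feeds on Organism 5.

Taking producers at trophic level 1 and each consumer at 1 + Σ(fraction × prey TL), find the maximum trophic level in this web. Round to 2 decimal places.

Organism 2: 1 + 1 = 2
Organism 3: 1 + (0.44×1 + 0.56×2) = 2.56
Organism 4: 1 + (0.34×2 + 0.19×2.56 + 0.47×1) = 2.6364
Organism 5: 1 + 2.56 = 3.56
Organism 6: 1 + 3.56 = 4.56

4.56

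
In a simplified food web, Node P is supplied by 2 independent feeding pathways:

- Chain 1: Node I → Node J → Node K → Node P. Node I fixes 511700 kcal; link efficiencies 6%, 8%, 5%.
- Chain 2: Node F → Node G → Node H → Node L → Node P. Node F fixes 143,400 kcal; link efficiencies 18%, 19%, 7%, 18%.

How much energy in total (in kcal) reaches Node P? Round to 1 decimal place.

Chain 1: 511700 × 0.06 × 0.08 × 0.05 = 122.808 kcal
Chain 2: 143400 × 0.18 × 0.19 × 0.07 × 0.18 = 61.793928 kcal
Total at Node P: 122.808 + 61.793928 = 184.601928 kcal

184.6 kcal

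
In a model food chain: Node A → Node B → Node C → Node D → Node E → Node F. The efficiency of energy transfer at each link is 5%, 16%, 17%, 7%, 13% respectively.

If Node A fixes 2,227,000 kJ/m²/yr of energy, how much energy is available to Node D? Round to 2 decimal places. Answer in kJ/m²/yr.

3028.72 kJ/m²/yr

Node B: 2227000 × 0.05 = 111350 kJ/m²/yr
Node C: 111350 × 0.16 = 17816 kJ/m²/yr
Node D: 17816 × 0.17 = 3028.72 kJ/m²/yr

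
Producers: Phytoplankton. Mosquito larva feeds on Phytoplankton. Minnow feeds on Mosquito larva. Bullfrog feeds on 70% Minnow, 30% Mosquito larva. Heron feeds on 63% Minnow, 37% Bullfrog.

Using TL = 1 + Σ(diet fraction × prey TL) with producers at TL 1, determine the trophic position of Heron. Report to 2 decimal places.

4.26

Mosquito larva: 1 + 1 = 2
Minnow: 1 + 2 = 3
Bullfrog: 1 + (0.7×3 + 0.3×2) = 3.7
Heron: 1 + (0.63×3 + 0.37×3.7) = 4.259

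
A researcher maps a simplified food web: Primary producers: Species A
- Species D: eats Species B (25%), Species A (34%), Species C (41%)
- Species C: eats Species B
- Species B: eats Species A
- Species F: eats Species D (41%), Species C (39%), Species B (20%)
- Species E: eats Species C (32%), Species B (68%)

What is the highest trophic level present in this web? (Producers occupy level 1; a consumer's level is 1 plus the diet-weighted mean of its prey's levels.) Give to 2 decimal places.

Species B: 1 + 1 = 2
Species C: 1 + 2 = 3
Species D: 1 + (0.25×2 + 0.34×1 + 0.41×3) = 3.07
Species E: 1 + (0.32×3 + 0.68×2) = 3.32
Species F: 1 + (0.41×3.07 + 0.39×3 + 0.2×2) = 3.8287

3.83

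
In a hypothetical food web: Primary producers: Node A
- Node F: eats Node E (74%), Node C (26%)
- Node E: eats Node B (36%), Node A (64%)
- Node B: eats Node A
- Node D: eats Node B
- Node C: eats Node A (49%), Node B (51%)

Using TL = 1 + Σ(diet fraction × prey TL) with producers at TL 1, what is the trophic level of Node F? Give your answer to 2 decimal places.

3.40

Node B: 1 + 1 = 2
Node C: 1 + (0.49×1 + 0.51×2) = 2.51
Node D: 1 + 2 = 3
Node E: 1 + (0.36×2 + 0.64×1) = 2.36
Node F: 1 + (0.74×2.36 + 0.26×2.51) = 3.399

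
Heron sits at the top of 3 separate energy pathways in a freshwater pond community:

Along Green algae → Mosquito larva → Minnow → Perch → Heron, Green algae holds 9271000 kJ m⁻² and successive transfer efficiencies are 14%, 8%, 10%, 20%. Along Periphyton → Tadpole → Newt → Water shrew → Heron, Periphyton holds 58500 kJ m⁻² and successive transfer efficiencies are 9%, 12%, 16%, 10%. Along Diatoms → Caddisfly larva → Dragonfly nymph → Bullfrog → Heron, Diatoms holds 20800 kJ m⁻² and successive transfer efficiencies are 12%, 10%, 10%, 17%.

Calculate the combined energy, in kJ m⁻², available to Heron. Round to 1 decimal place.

Via Green algae: 9271000 × 0.14 × 0.08 × 0.1 × 0.2 = 2076.704 kJ m⁻²
Via Periphyton: 58500 × 0.09 × 0.12 × 0.16 × 0.1 = 10.1088 kJ m⁻²
Via Diatoms: 20800 × 0.12 × 0.1 × 0.1 × 0.17 = 4.2432 kJ m⁻²
Total at Heron: 2076.704 + 10.1088 + 4.2432 = 2091.056 kJ m⁻²

2091.1 kJ m⁻²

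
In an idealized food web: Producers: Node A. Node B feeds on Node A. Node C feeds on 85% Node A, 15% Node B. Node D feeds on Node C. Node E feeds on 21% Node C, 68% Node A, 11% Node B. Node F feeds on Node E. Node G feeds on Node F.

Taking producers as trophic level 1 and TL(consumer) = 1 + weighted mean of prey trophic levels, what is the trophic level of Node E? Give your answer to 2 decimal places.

Node B: 1 + 1 = 2
Node C: 1 + (0.85×1 + 0.15×2) = 2.15
Node D: 1 + 2.15 = 3.15
Node E: 1 + (0.21×2.15 + 0.68×1 + 0.11×2) = 2.3515
Node F: 1 + 2.3515 = 3.3515
Node G: 1 + 3.3515 = 4.3515

2.35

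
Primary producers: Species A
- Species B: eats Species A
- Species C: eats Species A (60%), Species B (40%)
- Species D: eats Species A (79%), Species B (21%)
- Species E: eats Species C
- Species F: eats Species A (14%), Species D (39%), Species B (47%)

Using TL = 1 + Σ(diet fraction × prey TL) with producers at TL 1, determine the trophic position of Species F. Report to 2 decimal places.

Species B: 1 + 1 = 2
Species C: 1 + (0.6×1 + 0.4×2) = 2.4
Species D: 1 + (0.79×1 + 0.21×2) = 2.21
Species E: 1 + 2.4 = 3.4
Species F: 1 + (0.14×1 + 0.39×2.21 + 0.47×2) = 2.9419

2.94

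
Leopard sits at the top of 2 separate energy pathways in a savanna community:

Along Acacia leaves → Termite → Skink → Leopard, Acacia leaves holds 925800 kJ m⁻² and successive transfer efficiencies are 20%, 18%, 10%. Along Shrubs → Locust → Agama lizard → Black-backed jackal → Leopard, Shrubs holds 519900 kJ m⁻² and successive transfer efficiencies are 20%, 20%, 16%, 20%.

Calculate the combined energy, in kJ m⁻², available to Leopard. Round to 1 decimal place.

3998.4 kJ m⁻²

Via Acacia leaves: 925800 × 0.2 × 0.18 × 0.1 = 3332.88 kJ m⁻²
Via Shrubs: 519900 × 0.2 × 0.2 × 0.16 × 0.2 = 665.472 kJ m⁻²
Total at Leopard: 3332.88 + 665.472 = 3998.352 kJ m⁻²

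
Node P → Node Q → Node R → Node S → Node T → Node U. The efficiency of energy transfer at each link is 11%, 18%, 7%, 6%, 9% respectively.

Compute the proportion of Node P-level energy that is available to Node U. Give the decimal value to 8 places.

Product of link efficiencies: 0.11 × 0.18 × 0.07 × 0.06 × 0.09 = 0.0000074844

0.00000748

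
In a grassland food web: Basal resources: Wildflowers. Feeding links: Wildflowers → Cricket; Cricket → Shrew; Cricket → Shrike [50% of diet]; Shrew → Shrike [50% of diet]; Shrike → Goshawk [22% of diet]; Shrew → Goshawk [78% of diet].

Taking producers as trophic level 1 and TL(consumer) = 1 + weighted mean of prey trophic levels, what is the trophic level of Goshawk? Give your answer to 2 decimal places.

4.11

Cricket: 1 + 1 = 2
Shrew: 1 + 2 = 3
Shrike: 1 + (0.5×2 + 0.5×3) = 3.5
Goshawk: 1 + (0.22×3.5 + 0.78×3) = 4.11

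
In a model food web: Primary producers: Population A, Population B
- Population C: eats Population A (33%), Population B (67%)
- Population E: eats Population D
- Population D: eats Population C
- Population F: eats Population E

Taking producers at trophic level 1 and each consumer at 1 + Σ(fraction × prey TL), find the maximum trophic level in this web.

5

Population C: 1 + (0.33×1 + 0.67×1) = 2
Population D: 1 + 2 = 3
Population E: 1 + 3 = 4
Population F: 1 + 4 = 5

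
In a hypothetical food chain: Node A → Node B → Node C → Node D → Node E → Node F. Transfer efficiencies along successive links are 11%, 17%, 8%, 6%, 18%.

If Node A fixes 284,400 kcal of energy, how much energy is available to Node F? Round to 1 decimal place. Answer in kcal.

Node B: 284400 × 0.11 = 31284 kcal
Node C: 31284 × 0.17 = 5318.28 kcal
Node D: 5318.28 × 0.08 = 425.4624 kcal
Node E: 425.4624 × 0.06 = 25.527744 kcal
Node F: 25.527744 × 0.18 = 4.59499392 kcal

4.6 kcal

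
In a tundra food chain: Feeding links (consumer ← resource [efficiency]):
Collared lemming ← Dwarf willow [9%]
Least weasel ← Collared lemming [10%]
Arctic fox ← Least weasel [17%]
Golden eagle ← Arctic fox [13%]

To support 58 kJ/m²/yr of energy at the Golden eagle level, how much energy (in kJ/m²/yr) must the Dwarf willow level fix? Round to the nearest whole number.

Cumulative transfer efficiency: 0.09 × 0.1 × 0.17 × 0.13 = 0.0001989
Dwarf willow energy = 58 / 0.0001989 = 291604 kJ/m²/yr

291604 kJ/m²/yr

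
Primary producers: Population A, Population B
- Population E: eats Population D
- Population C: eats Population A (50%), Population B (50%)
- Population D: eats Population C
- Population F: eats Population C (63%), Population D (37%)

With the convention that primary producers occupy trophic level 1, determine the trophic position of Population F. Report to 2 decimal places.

3.37

Population C: 1 + (0.5×1 + 0.5×1) = 2
Population D: 1 + 2 = 3
Population E: 1 + 3 = 4
Population F: 1 + (0.63×2 + 0.37×3) = 3.37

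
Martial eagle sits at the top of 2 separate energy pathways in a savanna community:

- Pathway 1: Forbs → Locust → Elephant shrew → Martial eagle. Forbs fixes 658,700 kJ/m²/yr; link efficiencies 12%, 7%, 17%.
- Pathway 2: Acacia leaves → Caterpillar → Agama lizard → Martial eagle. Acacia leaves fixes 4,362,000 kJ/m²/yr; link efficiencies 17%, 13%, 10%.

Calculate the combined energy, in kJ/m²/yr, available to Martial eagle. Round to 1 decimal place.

10580.6 kJ/m²/yr

Pathway 1: 658700 × 0.12 × 0.07 × 0.17 = 940.6236 kJ/m²/yr
Pathway 2: 4362000 × 0.17 × 0.13 × 0.1 = 9640.02 kJ/m²/yr
Total at Martial eagle: 940.6236 + 9640.02 = 10580.6436 kJ/m²/yr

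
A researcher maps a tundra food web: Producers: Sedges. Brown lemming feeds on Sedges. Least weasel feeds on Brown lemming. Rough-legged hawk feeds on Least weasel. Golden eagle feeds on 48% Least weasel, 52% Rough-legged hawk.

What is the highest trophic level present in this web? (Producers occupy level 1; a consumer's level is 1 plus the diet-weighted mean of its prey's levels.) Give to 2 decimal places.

4.52

Brown lemming: 1 + 1 = 2
Least weasel: 1 + 2 = 3
Rough-legged hawk: 1 + 3 = 4
Golden eagle: 1 + (0.48×3 + 0.52×4) = 4.52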